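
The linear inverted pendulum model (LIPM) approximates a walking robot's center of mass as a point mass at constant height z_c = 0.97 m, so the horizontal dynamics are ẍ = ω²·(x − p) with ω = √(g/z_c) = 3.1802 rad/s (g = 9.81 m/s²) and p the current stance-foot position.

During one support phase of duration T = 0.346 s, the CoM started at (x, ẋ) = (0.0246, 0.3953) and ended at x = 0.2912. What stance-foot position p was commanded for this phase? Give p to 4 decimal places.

p = -0.1256

ωT = 3.1802·0.346 = 1.100349; cosh(ωT) = 1.668985, sinh(ωT) = 1.336230
x(T) = p + (x₀−p)·cosh(ωT) + (ẋ₀/ω)·sinh(ωT) ⇒ p·(1 − cosh) = x(T) − x₀·cosh − (ẋ₀/ω)·sinh
numerator   = 0.2912 − (0.0246)·1.668985 − (0.3953/3.1802)·1.336230 = 0.084049
denominator = 1 − 1.668985 = -0.668985
p = 0.084049 / -0.668985 = -0.1256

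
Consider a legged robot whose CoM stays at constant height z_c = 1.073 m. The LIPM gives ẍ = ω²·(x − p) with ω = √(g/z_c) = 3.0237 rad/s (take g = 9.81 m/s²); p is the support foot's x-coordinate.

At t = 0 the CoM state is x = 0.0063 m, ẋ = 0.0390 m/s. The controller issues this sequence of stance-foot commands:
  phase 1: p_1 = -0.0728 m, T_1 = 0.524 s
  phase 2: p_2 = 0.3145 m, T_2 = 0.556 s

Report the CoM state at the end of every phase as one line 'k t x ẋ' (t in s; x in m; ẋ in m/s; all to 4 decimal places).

1 0.5240 0.1583 0.6577
2 1.0800 0.4444 0.6032

phase 1: p=-0.0728, T=0.524, ωT=1.584419, cosh=2.540762, sinh=2.335695; start (x,ẋ)=(0.006300, 0.039000) → end (x,ẋ)=(0.158300, 0.657729)
phase 2: p=0.3145, T=0.556, ωT=1.681177, cosh=2.779015, sinh=2.592861; start (x,ẋ)=(0.158300, 0.657729) → end (x,ẋ)=(0.444429, 0.603227)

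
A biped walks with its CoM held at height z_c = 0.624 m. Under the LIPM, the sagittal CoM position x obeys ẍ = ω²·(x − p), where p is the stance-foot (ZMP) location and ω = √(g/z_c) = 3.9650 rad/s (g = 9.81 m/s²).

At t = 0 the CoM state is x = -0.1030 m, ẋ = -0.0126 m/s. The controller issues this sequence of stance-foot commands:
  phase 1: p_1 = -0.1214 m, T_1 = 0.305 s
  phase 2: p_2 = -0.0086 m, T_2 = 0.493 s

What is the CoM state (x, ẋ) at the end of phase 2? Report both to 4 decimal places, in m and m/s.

x = -0.2343, ẋ = -0.8352

phase 1: p=-0.1214, T=0.305, ωT=1.209325, cosh=1.824810, sinh=1.526412; start (x,ẋ)=(-0.103000, -0.012600) → end (x,ẋ)=(-0.092674, 0.088368)
phase 2: p=-0.0086, T=0.493, ωT=1.954745, cosh=3.601859, sinh=3.460259; start (x,ẋ)=(-0.092674, 0.088368) → end (x,ẋ)=(-0.234304, -0.835201)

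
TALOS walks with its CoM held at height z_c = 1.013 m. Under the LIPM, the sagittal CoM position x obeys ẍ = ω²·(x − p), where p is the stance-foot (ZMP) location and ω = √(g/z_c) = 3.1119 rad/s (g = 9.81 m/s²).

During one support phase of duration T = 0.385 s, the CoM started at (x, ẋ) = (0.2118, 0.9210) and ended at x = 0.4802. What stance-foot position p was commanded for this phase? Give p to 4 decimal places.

ωT = 3.1119·0.385 = 1.198082; cosh(ωT) = 1.807763, sinh(ωT) = 1.505990
x(T) = p + (x₀−p)·cosh(ωT) + (ẋ₀/ω)·sinh(ωT) ⇒ p·(1 − cosh) = x(T) − x₀·cosh − (ẋ₀/ω)·sinh
numerator   = 0.4802 − (0.2118)·1.807763 − (0.9210/3.1119)·1.505990 = -0.348398
denominator = 1 − 1.807763 = -0.807763
p = -0.348398 / -0.807763 = 0.4313

p = 0.4313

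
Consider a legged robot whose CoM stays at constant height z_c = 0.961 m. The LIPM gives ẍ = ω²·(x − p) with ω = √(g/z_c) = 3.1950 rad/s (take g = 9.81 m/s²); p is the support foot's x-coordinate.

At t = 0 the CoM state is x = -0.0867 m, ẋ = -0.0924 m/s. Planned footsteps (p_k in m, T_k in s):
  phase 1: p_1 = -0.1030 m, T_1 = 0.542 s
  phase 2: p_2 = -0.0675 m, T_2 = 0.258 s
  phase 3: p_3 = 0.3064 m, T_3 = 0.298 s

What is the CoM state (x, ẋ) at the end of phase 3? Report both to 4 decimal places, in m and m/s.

phase 1: p=-0.1030, T=0.542, ωT=1.731690, cosh=2.913590, sinh=2.736605; start (x,ẋ)=(-0.086700, -0.092400) → end (x,ẋ)=(-0.134652, -0.126697)
phase 2: p=-0.0675, T=0.258, ωT=0.824310, cosh=1.359422, sinh=0.920885; start (x,ẋ)=(-0.134652, -0.126697) → end (x,ẋ)=(-0.195305, -0.369811)
phase 3: p=0.3064, T=0.298, ωT=0.952110, cosh=1.488549, sinh=1.102623; start (x,ẋ)=(-0.195305, -0.369811) → end (x,ẋ)=(-0.568037, -2.317927)

x = -0.5680, ẋ = -2.3179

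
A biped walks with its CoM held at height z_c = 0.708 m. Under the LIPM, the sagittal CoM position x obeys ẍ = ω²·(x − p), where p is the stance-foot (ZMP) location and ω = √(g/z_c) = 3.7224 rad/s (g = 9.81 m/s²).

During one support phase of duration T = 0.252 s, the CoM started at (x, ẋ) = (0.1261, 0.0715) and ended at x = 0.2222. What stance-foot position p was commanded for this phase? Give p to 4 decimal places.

p = -0.0331

ωT = 3.7224·0.252 = 0.938045; cosh(ωT) = 1.473187, sinh(ωT) = 1.081794
x(T) = p + (x₀−p)·cosh(ωT) + (ẋ₀/ω)·sinh(ωT) ⇒ p·(1 − cosh) = x(T) − x₀·cosh − (ẋ₀/ω)·sinh
numerator   = 0.2222 − (0.1261)·1.473187 − (0.0715/3.7224)·1.081794 = 0.015652
denominator = 1 − 1.473187 = -0.473187
p = 0.015652 / -0.473187 = -0.0331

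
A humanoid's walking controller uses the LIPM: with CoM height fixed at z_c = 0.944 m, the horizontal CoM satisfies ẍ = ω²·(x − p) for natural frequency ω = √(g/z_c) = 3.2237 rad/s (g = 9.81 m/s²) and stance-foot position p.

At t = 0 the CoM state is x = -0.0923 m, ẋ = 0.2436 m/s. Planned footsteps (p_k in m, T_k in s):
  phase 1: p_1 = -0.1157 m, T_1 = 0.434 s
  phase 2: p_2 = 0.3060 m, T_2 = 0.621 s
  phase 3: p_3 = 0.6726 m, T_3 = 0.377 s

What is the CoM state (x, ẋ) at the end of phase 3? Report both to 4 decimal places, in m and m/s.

x = -0.2673, ẋ = -2.6233

phase 1: p=-0.1157, T=0.434, ωT=1.399086, cosh=2.149158, sinh=1.902336; start (x,ẋ)=(-0.092300, 0.243600) → end (x,ẋ)=(0.078341, 0.667037)
phase 2: p=0.3060, T=0.621, ωT=2.001918, cosh=3.769158, sinh=3.634082; start (x,ẋ)=(0.078341, 0.667037) → end (x,ẋ)=(0.199869, -0.152901)
phase 3: p=0.6726, T=0.377, ωT=1.215335, cosh=1.834017, sinh=1.537406; start (x,ẋ)=(0.199869, -0.152901) → end (x,ẋ)=(-0.267316, -2.623343)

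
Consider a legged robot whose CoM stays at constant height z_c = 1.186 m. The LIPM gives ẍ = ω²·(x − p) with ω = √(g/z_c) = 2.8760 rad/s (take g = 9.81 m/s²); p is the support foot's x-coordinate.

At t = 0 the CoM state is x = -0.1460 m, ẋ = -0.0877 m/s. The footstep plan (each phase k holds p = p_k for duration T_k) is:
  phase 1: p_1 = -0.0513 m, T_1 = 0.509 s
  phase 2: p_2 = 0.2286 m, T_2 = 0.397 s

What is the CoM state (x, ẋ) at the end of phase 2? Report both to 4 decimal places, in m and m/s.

phase 1: p=-0.0513, T=0.509, ωT=1.463884, cosh=2.277026, sinh=2.045690; start (x,ẋ)=(-0.146000, -0.087700) → end (x,ẋ)=(-0.329315, -0.756854)
phase 2: p=0.2286, T=0.397, ωT=1.141772, cosh=1.725783, sinh=1.406531; start (x,ẋ)=(-0.329315, -0.756854) → end (x,ẋ)=(-1.104386, -3.563034)

x = -1.1044, ẋ = -3.5630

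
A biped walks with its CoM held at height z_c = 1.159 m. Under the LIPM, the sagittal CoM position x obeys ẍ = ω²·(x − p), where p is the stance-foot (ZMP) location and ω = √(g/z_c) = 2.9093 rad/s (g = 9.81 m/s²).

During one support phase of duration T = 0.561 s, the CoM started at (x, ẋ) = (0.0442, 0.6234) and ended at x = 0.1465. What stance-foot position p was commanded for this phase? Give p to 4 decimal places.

p = 0.3008

ωT = 2.9093·0.561 = 1.632117; cosh(ωT) = 2.655104, sinh(ωT) = 2.459589
x(T) = p + (x₀−p)·cosh(ωT) + (ẋ₀/ω)·sinh(ωT) ⇒ p·(1 − cosh) = x(T) − x₀·cosh − (ẋ₀/ω)·sinh
numerator   = 0.1465 − (0.0442)·2.655104 − (0.6234/2.9093)·2.459589 = -0.497892
denominator = 1 − 2.655104 = -1.655104
p = -0.497892 / -1.655104 = 0.3008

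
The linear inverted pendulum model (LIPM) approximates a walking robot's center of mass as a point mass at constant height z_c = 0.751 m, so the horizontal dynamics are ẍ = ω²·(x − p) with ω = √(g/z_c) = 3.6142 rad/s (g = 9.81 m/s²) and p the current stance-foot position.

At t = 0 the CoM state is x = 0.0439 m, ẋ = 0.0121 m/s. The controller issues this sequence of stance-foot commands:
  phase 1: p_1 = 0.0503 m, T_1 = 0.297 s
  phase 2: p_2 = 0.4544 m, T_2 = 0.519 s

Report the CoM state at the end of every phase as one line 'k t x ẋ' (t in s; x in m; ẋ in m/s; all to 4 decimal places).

1 0.2970 0.0442 -0.0101
2 0.8160 -0.9245 -4.7580

phase 1: p=0.0503, T=0.297, ωT=1.073417, cosh=1.633599, sinh=1.291761; start (x,ẋ)=(0.043900, 0.012100) → end (x,ẋ)=(0.044170, -0.010113)
phase 2: p=0.4544, T=0.519, ωT=1.875770, cosh=3.339539, sinh=3.186302; start (x,ẋ)=(0.044170, -0.010113) → end (x,ẋ)=(-0.924496, -4.757958)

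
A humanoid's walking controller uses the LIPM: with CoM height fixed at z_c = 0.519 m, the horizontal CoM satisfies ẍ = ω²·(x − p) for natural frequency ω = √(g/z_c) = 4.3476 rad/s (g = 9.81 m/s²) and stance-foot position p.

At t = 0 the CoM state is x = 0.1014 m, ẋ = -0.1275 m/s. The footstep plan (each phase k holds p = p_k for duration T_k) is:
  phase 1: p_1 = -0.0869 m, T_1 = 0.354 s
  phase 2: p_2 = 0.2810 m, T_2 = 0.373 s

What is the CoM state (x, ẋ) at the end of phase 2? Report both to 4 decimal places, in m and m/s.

x = 1.1931, ẋ = 4.2413

phase 1: p=-0.0869, T=0.354, ωT=1.539050, cosh=2.437374, sinh=2.222789; start (x,ẋ)=(0.101400, -0.127500) → end (x,ẋ)=(0.306871, 1.508928)
phase 2: p=0.2810, T=0.373, ωT=1.621655, cosh=2.629515, sinh=2.431944; start (x,ẋ)=(0.306871, 1.508928) → end (x,ẋ)=(1.193086, 4.241284)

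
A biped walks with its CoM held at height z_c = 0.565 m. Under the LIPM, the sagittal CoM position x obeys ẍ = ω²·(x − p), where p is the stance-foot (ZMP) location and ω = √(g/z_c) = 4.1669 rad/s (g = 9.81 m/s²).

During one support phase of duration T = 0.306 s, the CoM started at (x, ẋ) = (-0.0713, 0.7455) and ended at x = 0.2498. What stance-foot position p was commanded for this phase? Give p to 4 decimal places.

p = -0.0992

ωT = 4.1669·0.306 = 1.275071; cosh(ωT) = 1.929184, sinh(ωT) = 1.649773
x(T) = p + (x₀−p)·cosh(ωT) + (ẋ₀/ω)·sinh(ωT) ⇒ p·(1 − cosh) = x(T) − x₀·cosh − (ẋ₀/ω)·sinh
numerator   = 0.2498 − (-0.0713)·1.929184 − (0.7455/4.1669)·1.649773 = 0.092190
denominator = 1 − 1.929184 = -0.929184
p = 0.092190 / -0.929184 = -0.0992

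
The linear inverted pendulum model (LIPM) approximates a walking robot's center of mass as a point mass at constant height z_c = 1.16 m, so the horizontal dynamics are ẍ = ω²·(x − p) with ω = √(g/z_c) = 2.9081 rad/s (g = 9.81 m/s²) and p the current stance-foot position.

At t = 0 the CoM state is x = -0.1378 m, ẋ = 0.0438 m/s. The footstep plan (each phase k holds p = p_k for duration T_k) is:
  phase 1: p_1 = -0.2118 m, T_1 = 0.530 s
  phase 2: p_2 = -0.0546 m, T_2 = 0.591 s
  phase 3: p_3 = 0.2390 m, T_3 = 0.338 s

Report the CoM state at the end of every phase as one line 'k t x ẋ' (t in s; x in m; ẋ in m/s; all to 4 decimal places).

1 0.5300 0.0025 0.5865
2 1.1210 0.6541 2.1362
3 1.4590 1.7153 4.6409

phase 1: p=-0.2118, T=0.530, ωT=1.541293, cosh=2.442365, sinh=2.228261; start (x,ẋ)=(-0.137800, 0.043800) → end (x,ẋ)=(0.002496, 0.586496)
phase 2: p=-0.0546, T=0.591, ωT=1.718687, cosh=2.878251, sinh=2.698950; start (x,ẋ)=(0.002496, 0.586496) → end (x,ẋ)=(0.654051, 2.136216)
phase 3: p=0.2390, T=0.338, ωT=0.982938, cosh=1.523253, sinh=1.149043; start (x,ẋ)=(0.654051, 2.136216) → end (x,ẋ)=(1.715285, 4.640903)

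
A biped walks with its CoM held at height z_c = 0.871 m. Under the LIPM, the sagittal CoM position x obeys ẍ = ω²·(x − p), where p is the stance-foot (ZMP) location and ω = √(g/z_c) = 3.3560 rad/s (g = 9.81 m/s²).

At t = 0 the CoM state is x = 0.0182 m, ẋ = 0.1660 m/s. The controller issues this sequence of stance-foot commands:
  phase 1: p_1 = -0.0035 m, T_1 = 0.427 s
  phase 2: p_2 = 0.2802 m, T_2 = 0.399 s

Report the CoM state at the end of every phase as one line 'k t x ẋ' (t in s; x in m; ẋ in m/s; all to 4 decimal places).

phase 1: p=-0.0035, T=0.427, ωT=1.433012, cosh=2.214947, sinh=1.976358; start (x,ẋ)=(0.018200, 0.166000) → end (x,ẋ)=(0.142322, 0.511610)
phase 2: p=0.2802, T=0.399, ωT=1.339044, cosh=2.038745, sinh=1.776649; start (x,ẋ)=(0.142322, 0.511610) → end (x,ẋ)=(0.269946, 0.220955)

1 0.4270 0.1423 0.5116
2 0.8260 0.2699 0.2210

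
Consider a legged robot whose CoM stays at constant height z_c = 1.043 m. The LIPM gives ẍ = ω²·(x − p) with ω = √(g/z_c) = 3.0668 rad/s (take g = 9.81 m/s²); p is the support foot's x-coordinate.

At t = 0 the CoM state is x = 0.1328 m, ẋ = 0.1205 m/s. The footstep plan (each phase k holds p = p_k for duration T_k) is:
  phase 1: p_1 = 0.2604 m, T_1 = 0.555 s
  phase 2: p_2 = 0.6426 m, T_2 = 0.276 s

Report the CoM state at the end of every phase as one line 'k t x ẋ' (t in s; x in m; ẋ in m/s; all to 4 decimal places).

1 0.5550 0.0030 -0.6961
2 0.8310 -0.4561 -2.8266

phase 1: p=0.2604, T=0.555, ωT=1.702074, cosh=2.833809, sinh=2.651504; start (x,ẋ)=(0.132800, 0.120500) → end (x,ẋ)=(0.002988, -0.696122)
phase 2: p=0.6426, T=0.276, ωT=0.846437, cosh=1.380133, sinh=0.951192; start (x,ẋ)=(0.002988, -0.696122) → end (x,ẋ)=(-0.456057, -2.826563)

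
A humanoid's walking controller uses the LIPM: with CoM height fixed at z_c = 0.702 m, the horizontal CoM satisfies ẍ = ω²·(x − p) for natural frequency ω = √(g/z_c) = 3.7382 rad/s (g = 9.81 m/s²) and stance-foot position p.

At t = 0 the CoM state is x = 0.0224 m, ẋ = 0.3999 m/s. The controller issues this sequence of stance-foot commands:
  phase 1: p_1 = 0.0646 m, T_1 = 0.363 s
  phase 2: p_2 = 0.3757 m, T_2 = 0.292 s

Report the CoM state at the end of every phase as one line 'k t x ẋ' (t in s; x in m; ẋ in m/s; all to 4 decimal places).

1 0.3630 0.1712 0.5421
2 0.6550 0.2284 -0.1119

phase 1: p=0.0646, T=0.363, ωT=1.356967, cosh=2.070917, sinh=1.813476; start (x,ẋ)=(0.022400, 0.399900) → end (x,ẋ)=(0.171207, 0.542080)
phase 2: p=0.3757, T=0.292, ωT=1.091554, cosh=1.657298, sinh=1.321603; start (x,ẋ)=(0.171207, 0.542080) → end (x,ẋ)=(0.228441, -0.111894)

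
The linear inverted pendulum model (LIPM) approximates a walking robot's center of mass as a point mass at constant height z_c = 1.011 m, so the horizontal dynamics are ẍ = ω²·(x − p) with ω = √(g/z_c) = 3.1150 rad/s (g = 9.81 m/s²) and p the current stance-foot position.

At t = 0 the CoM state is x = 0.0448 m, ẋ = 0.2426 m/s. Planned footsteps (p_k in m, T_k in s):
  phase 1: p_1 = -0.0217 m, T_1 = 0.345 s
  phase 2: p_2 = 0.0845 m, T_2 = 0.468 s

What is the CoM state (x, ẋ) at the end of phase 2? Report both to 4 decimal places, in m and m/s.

x = 0.7520, ẋ = 2.1592

phase 1: p=-0.0217, T=0.345, ωT=1.074675, cosh=1.635225, sinh=1.293816; start (x,ẋ)=(0.044800, 0.242600) → end (x,ẋ)=(0.187806, 0.664716)
phase 2: p=0.0845, T=0.468, ωT=1.457820, cosh=2.264663, sinh=2.031920; start (x,ẋ)=(0.187806, 0.664716) → end (x,ẋ)=(0.752050, 2.159229)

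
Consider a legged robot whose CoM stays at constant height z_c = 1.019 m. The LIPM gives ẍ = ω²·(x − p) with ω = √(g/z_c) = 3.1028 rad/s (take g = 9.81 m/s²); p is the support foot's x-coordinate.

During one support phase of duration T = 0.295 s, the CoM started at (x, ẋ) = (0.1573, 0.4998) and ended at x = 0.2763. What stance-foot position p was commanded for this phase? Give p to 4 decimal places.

ωT = 3.1028·0.295 = 0.915326; cosh(ωT) = 1.448988, sinh(ωT) = 1.048602
x(T) = p + (x₀−p)·cosh(ωT) + (ẋ₀/ω)·sinh(ωT) ⇒ p·(1 − cosh) = x(T) − x₀·cosh − (ẋ₀/ω)·sinh
numerator   = 0.2763 − (0.1573)·1.448988 − (0.4998/3.1028)·1.048602 = -0.120535
denominator = 1 − 1.448988 = -0.448988
p = -0.120535 / -0.448988 = 0.2685

p = 0.2685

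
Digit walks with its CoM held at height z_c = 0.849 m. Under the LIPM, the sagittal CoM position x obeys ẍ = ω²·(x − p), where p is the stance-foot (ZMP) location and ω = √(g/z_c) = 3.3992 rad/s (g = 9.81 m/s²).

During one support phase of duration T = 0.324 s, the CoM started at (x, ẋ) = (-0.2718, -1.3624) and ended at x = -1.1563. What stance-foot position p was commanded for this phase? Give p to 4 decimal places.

ωT = 3.3992·0.324 = 1.101341; cosh(ωT) = 1.670311, sinh(ωT) = 1.337886
x(T) = p + (x₀−p)·cosh(ωT) + (ẋ₀/ω)·sinh(ωT) ⇒ p·(1 − cosh) = x(T) − x₀·cosh − (ẋ₀/ω)·sinh
numerator   = -1.1563 − (-0.2718)·1.670311 − (-1.3624/3.3992)·1.337886 = -0.166085
denominator = 1 − 1.670311 = -0.670311
p = -0.166085 / -0.670311 = 0.2478

p = 0.2478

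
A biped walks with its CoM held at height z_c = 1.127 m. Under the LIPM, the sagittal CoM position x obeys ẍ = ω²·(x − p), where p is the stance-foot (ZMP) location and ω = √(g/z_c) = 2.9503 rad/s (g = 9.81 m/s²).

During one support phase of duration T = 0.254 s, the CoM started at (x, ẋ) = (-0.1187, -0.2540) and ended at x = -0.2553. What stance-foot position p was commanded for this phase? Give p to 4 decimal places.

ωT = 2.9503·0.254 = 0.749376; cosh(ωT) = 1.294171, sinh(ωT) = 0.821509
x(T) = p + (x₀−p)·cosh(ωT) + (ẋ₀/ω)·sinh(ωT) ⇒ p·(1 − cosh) = x(T) − x₀·cosh − (ẋ₀/ω)·sinh
numerator   = -0.2553 − (-0.1187)·1.294171 − (-0.2540/2.9503)·0.821509 = -0.030956
denominator = 1 − 1.294171 = -0.294171
p = -0.030956 / -0.294171 = 0.1052

p = 0.1052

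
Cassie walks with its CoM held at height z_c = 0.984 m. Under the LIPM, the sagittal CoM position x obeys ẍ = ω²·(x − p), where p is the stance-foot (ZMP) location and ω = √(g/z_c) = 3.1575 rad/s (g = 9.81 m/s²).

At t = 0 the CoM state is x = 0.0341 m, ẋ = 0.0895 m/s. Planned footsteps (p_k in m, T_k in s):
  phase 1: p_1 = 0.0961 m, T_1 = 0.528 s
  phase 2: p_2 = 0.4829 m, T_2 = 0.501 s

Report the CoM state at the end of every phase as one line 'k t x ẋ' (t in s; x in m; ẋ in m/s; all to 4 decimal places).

phase 1: p=0.0961, T=0.528, ωT=1.667160, cosh=2.742943, sinh=2.554160; start (x,ẋ)=(0.034100, 0.089500) → end (x,ẋ)=(-0.001564, -0.254522)
phase 2: p=0.4829, T=0.501, ωT=1.581908, cosh=2.534904, sinh=2.329321; start (x,ẋ)=(-0.001564, -0.254522) → end (x,ẋ)=(-0.932934, -4.208342)

1 0.5280 -0.0016 -0.2545
2 1.0290 -0.9329 -4.2083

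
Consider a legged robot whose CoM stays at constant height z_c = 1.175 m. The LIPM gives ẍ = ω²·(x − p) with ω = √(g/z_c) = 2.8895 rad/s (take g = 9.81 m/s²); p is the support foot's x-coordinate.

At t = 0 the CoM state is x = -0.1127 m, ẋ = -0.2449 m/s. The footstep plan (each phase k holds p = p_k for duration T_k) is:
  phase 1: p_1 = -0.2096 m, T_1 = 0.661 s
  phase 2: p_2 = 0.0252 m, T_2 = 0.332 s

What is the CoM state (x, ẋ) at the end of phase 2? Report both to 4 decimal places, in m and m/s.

phase 1: p=-0.2096, T=0.661, ωT=1.909960, cosh=3.450451, sinh=3.302364; start (x,ẋ)=(-0.112700, -0.244900) → end (x,ẋ)=(-0.155144, 0.079622)
phase 2: p=0.0252, T=0.332, ωT=0.959314, cosh=1.496531, sinh=1.113375; start (x,ẋ)=(-0.155144, 0.079622) → end (x,ẋ)=(-0.214010, -0.461026)

x = -0.2140, ẋ = -0.4610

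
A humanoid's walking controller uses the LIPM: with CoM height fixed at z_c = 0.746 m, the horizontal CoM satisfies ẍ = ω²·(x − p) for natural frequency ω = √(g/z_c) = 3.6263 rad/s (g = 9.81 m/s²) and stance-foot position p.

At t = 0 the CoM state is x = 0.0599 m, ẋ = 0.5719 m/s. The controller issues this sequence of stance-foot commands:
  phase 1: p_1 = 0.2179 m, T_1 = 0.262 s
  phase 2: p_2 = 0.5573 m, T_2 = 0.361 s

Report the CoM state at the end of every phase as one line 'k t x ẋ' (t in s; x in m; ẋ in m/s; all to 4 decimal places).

phase 1: p=0.2179, T=0.262, ωT=0.950091, cosh=1.486325, sinh=1.099619; start (x,ẋ)=(0.059900, 0.571900) → end (x,ẋ)=(0.156480, 0.219997)
phase 2: p=0.5573, T=0.361, ωT=1.309094, cosh=1.986442, sinh=1.716377; start (x,ẋ)=(0.156480, 0.219997) → end (x,ẋ)=(-0.134777, -2.057730)

1 0.2620 0.1565 0.2200
2 0.6230 -0.1348 -2.0577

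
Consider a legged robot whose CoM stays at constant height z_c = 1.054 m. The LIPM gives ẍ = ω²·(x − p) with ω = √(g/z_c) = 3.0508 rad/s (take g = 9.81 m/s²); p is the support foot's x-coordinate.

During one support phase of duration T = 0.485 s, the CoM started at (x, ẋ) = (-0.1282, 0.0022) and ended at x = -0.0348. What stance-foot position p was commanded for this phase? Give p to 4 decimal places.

p = -0.1984

ωT = 3.0508·0.485 = 1.479638; cosh(ωT) = 2.309538, sinh(ωT) = 2.081818
x(T) = p + (x₀−p)·cosh(ωT) + (ẋ₀/ω)·sinh(ωT) ⇒ p·(1 − cosh) = x(T) − x₀·cosh − (ẋ₀/ω)·sinh
numerator   = -0.0348 − (-0.1282)·2.309538 − (0.0022/3.0508)·2.081818 = 0.259782
denominator = 1 − 2.309538 = -1.309538
p = 0.259782 / -1.309538 = -0.1984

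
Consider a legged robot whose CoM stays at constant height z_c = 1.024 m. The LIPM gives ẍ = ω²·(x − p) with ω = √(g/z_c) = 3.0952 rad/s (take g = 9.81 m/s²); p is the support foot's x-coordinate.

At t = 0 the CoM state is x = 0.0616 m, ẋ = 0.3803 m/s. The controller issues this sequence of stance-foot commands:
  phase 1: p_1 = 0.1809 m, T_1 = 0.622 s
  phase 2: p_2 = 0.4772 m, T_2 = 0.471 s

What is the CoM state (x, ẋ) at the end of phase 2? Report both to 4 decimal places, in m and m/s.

phase 1: p=0.1809, T=0.622, ωT=1.925214, cosh=3.501232, sinh=3.355387; start (x,ẋ)=(0.061600, 0.380300) → end (x,ẋ)=(0.175472, 0.092517)
phase 2: p=0.4772, T=0.471, ωT=1.457839, cosh=2.264702, sinh=2.031963; start (x,ẋ)=(0.175472, 0.092517) → end (x,ẋ)=(-0.145388, -1.688147)

x = -0.1454, ẋ = -1.6881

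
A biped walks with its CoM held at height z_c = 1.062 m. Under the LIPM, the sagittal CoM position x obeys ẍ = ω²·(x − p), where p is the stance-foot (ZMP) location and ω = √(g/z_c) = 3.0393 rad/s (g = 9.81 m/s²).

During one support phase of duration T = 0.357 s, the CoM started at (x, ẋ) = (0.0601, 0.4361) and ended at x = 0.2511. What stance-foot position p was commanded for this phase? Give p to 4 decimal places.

ωT = 3.0393·0.357 = 1.085030; cosh(ωT) = 1.648710, sinh(ωT) = 1.310819
x(T) = p + (x₀−p)·cosh(ωT) + (ẋ₀/ω)·sinh(ωT) ⇒ p·(1 − cosh) = x(T) − x₀·cosh − (ẋ₀/ω)·sinh
numerator   = 0.2511 − (0.0601)·1.648710 − (0.4361/3.0393)·1.310819 = -0.036073
denominator = 1 − 1.648710 = -0.648710
p = -0.036073 / -0.648710 = 0.0556

p = 0.0556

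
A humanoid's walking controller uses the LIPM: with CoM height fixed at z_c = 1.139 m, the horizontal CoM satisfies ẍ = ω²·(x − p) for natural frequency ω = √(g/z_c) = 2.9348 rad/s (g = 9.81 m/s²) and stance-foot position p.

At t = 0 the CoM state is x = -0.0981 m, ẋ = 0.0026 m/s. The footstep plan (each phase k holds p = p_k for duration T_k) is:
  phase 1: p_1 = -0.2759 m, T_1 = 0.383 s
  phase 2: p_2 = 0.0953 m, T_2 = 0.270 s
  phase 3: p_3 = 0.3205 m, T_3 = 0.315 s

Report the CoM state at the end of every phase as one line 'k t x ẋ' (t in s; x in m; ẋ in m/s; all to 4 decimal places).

phase 1: p=-0.2759, T=0.383, ωT=1.124028, cosh=1.701097, sinh=1.376129; start (x,ẋ)=(-0.098100, 0.002600) → end (x,ẋ)=(0.027774, 0.722497)
phase 2: p=0.0953, T=0.270, ωT=0.792396, cosh=1.330720, sinh=0.877962; start (x,ẋ)=(0.027774, 0.722497) → end (x,ẋ)=(0.221581, 0.787452)
phase 3: p=0.3205, T=0.315, ωT=0.924462, cosh=1.458628, sinh=1.061884; start (x,ẋ)=(0.221581, 0.787452) → end (x,ẋ)=(0.461133, 0.840327)

1 0.3830 0.0278 0.7225
2 0.6530 0.2216 0.7875
3 0.9680 0.4611 0.8403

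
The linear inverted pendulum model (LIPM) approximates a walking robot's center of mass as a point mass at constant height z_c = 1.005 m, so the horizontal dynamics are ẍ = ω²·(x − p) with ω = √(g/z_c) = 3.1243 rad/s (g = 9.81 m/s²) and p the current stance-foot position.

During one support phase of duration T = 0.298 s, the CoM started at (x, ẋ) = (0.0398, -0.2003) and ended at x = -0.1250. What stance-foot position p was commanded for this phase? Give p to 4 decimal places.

ωT = 3.1243·0.298 = 0.931041; cosh(ωT) = 1.465647, sinh(ωT) = 1.071503
x(T) = p + (x₀−p)·cosh(ωT) + (ẋ₀/ω)·sinh(ωT) ⇒ p·(1 − cosh) = x(T) − x₀·cosh − (ẋ₀/ω)·sinh
numerator   = -0.1250 − (0.0398)·1.465647 − (-0.2003/3.1243)·1.071503 = -0.114638
denominator = 1 − 1.465647 = -0.465647
p = -0.114638 / -0.465647 = 0.2462

p = 0.2462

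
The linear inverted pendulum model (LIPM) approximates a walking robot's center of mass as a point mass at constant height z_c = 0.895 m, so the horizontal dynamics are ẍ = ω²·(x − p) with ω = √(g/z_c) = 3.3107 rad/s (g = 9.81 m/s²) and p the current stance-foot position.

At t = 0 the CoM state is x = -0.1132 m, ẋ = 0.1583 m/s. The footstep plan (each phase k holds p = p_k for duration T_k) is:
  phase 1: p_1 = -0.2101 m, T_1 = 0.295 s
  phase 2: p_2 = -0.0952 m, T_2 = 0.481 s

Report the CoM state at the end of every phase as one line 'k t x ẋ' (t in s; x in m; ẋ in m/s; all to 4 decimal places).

phase 1: p=-0.2101, T=0.295, ωT=0.976657, cosh=1.516065, sinh=1.139497; start (x,ẋ)=(-0.113200, 0.158300) → end (x,ẋ)=(-0.008709, 0.605552)
phase 2: p=-0.0952, T=0.481, ωT=1.592447, cosh=2.559594, sinh=2.356167; start (x,ẋ)=(-0.008709, 0.605552) → end (x,ẋ)=(0.557143, 2.224648)

1 0.2950 -0.0087 0.6056
2 0.7760 0.5571 2.2246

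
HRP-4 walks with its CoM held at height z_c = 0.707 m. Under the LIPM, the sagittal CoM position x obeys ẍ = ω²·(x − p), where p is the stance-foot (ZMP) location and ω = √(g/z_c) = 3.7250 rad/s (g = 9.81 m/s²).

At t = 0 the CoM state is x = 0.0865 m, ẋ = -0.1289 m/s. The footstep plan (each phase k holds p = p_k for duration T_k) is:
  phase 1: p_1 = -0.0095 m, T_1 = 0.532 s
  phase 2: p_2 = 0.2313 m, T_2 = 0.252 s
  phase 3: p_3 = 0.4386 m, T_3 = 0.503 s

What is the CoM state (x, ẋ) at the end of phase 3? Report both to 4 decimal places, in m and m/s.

x = 1.4445, ẋ = 3.9154

phase 1: p=-0.0095, T=0.532, ωT=1.981700, cosh=3.696450, sinh=3.558616; start (x,ẋ)=(0.086500, -0.128900) → end (x,ẋ)=(0.222217, 0.796089)
phase 2: p=0.2313, T=0.252, ωT=0.938700, cosh=1.473896, sinh=1.082760; start (x,ẋ)=(0.222217, 0.796089) → end (x,ẋ)=(0.449314, 1.136716)
phase 3: p=0.4386, T=0.503, ωT=1.873675, cosh=3.332872, sinh=3.179313; start (x,ẋ)=(0.449314, 1.136716) → end (x,ẋ)=(1.444505, 3.915420)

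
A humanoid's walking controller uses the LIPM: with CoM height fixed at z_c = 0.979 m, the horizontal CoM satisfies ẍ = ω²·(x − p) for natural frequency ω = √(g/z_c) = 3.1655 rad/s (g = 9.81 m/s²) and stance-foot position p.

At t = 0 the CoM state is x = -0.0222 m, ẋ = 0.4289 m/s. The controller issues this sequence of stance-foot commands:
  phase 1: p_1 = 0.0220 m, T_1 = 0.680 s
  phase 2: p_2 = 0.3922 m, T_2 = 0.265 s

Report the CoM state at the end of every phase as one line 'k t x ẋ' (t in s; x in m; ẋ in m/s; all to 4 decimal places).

1 0.6800 0.4044 1.2766
2 0.9450 0.7884 1.7892

phase 1: p=0.0220, T=0.680, ωT=2.152540, cosh=4.361440, sinh=4.245251; start (x,ẋ)=(-0.022200, 0.428900) → end (x,ẋ)=(0.404422, 1.276647)
phase 2: p=0.3922, T=0.265, ωT=0.838858, cosh=1.372963, sinh=0.940759; start (x,ẋ)=(0.404422, 1.276647) → end (x,ẋ)=(0.788389, 1.789186)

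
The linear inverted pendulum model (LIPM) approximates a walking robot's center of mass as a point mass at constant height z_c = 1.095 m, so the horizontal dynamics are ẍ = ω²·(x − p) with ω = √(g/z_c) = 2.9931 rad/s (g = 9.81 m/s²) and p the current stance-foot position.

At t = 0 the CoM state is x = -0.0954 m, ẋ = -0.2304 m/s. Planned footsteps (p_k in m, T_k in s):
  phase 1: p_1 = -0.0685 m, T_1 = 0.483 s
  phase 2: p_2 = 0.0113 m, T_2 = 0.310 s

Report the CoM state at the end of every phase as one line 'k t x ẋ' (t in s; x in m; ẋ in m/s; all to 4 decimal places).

phase 1: p=-0.0685, T=0.483, ωT=1.445667, cosh=2.240136, sinh=2.004547; start (x,ẋ)=(-0.095400, -0.230400) → end (x,ẋ)=(-0.283064, -0.677522)
phase 2: p=0.0113, T=0.310, ωT=0.927861, cosh=1.462246, sinh=1.066848; start (x,ẋ)=(-0.283064, -0.677522) → end (x,ẋ)=(-0.660625, -1.930661)

1 0.4830 -0.2831 -0.6775
2 0.7930 -0.6606 -1.9307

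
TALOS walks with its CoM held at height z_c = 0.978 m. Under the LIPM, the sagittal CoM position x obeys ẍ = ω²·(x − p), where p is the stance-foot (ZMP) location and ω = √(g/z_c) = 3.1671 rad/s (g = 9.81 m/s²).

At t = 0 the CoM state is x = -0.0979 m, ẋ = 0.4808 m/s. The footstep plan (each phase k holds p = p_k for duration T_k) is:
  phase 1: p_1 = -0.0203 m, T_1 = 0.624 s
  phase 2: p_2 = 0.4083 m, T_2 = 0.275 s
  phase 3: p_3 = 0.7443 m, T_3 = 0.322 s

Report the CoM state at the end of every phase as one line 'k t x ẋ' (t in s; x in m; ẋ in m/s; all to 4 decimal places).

1 0.6240 0.2315 0.8983
2 0.8990 0.4396 0.7096
3 1.2210 0.5372 -0.0520

phase 1: p=-0.0203, T=0.624, ωT=1.976270, cosh=3.677183, sinh=3.538598; start (x,ẋ)=(-0.097900, 0.480800) → end (x,ẋ)=(0.231548, 0.898319)
phase 2: p=0.4083, T=0.275, ωT=0.870953, cosh=1.403869, sinh=0.985316; start (x,ẋ)=(0.231548, 0.898319) → end (x,ẋ)=(0.439639, 0.709551)
phase 3: p=0.7443, T=0.322, ωT=1.019806, cosh=1.566661, sinh=1.205996; start (x,ẋ)=(0.439639, 0.709551) → end (x,ẋ)=(0.537189, -0.052029)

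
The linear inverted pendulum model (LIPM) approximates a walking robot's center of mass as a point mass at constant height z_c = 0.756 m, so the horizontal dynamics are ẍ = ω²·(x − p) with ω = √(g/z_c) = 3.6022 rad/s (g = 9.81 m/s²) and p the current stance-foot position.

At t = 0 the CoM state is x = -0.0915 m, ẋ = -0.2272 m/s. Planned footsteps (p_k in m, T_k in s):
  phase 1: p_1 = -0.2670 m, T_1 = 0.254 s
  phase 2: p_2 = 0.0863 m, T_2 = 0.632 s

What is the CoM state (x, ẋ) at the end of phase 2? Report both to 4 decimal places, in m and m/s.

x = -0.2806, ẋ = -1.2265

phase 1: p=-0.2670, T=0.254, ωT=0.914959, cosh=1.448603, sinh=1.048070; start (x,ẋ)=(-0.091500, -0.227200) → end (x,ẋ)=(-0.078875, 0.333453)
phase 2: p=0.0863, T=0.632, ωT=2.276590, cosh=4.923018, sinh=4.820385; start (x,ẋ)=(-0.078875, 0.333453) → end (x,ẋ)=(-0.280639, -1.226498)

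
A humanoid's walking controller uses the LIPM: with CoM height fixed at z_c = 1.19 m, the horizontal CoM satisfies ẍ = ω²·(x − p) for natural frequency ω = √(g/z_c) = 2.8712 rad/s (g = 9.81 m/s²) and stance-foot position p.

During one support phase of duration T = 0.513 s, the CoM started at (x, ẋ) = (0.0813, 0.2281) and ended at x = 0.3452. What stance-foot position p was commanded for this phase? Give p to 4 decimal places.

ωT = 2.8712·0.513 = 1.472926; cosh(ωT) = 2.295616, sinh(ωT) = 2.066362
x(T) = p + (x₀−p)·cosh(ωT) + (ẋ₀/ω)·sinh(ωT) ⇒ p·(1 − cosh) = x(T) − x₀·cosh − (ẋ₀/ω)·sinh
numerator   = 0.3452 − (0.0813)·2.295616 − (0.2281/2.8712)·2.066362 = -0.005594
denominator = 1 − 2.295616 = -1.295616
p = -0.005594 / -1.295616 = 0.0043

p = 0.0043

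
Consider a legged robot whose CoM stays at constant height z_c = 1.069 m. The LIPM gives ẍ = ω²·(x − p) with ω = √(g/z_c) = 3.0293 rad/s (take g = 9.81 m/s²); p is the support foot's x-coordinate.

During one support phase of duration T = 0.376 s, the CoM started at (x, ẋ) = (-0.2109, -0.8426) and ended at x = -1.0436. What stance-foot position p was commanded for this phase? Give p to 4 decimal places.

p = 0.4025

ωT = 3.0293·0.376 = 1.139017; cosh(ωT) = 1.721915, sinh(ωT) = 1.401781
x(T) = p + (x₀−p)·cosh(ωT) + (ẋ₀/ω)·sinh(ωT) ⇒ p·(1 − cosh) = x(T) − x₀·cosh − (ẋ₀/ω)·sinh
numerator   = -1.0436 − (-0.2109)·1.721915 − (-0.8426/3.0293)·1.401781 = -0.290543
denominator = 1 − 1.721915 = -0.721915
p = -0.290543 / -0.721915 = 0.4025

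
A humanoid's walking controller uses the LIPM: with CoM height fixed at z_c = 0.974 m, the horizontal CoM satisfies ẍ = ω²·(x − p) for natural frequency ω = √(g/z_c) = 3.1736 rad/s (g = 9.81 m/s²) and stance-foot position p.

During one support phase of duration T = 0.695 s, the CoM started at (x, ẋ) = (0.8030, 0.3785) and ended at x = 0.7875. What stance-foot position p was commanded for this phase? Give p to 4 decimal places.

ωT = 3.1736·0.695 = 2.205652; cosh(ωT) = 4.593173, sinh(ωT) = 4.482994
x(T) = p + (x₀−p)·cosh(ωT) + (ẋ₀/ω)·sinh(ωT) ⇒ p·(1 − cosh) = x(T) − x₀·cosh − (ẋ₀/ω)·sinh
numerator   = 0.7875 − (0.8030)·4.593173 − (0.3785/3.1736)·4.482994 = -3.435483
denominator = 1 − 4.593173 = -3.593173
p = -3.435483 / -3.593173 = 0.9561

p = 0.9561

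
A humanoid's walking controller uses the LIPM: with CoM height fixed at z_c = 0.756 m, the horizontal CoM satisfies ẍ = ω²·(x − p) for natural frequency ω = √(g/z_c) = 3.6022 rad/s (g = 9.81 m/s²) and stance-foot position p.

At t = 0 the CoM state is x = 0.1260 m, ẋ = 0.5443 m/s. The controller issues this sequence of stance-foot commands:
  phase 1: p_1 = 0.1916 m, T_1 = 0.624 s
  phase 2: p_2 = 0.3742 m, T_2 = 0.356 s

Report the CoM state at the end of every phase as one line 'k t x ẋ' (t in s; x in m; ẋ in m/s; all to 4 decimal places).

1 0.6240 0.5849 1.4991
2 0.9800 1.4756 4.1728

phase 1: p=0.1916, T=0.624, ωT=2.247773, cosh=4.786131, sinh=4.680497; start (x,ẋ)=(0.126000, 0.544300) → end (x,ẋ)=(0.584863, 1.499070)
phase 2: p=0.3742, T=0.356, ωT=1.282383, cosh=1.941298, sinh=1.663923; start (x,ẋ)=(0.584863, 1.499070) → end (x,ẋ)=(1.475607, 4.172808)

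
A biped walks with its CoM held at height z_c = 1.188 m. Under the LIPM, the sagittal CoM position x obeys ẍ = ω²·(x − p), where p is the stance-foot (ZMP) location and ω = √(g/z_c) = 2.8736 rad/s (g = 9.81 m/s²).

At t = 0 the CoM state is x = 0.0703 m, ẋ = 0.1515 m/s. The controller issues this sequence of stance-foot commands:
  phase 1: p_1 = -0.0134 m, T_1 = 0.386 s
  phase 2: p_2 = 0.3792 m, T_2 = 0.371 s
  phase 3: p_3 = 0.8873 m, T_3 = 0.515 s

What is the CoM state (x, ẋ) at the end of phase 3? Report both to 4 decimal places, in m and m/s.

x = -0.1674, ẋ = -2.6121

phase 1: p=-0.0134, T=0.386, ωT=1.109210, cosh=1.680890, sinh=1.351071; start (x,ẋ)=(0.070300, 0.151500) → end (x,ẋ)=(0.198521, 0.579615)
phase 2: p=0.3792, T=0.371, ωT=1.066106, cosh=1.624197, sinh=1.279850; start (x,ẋ)=(0.198521, 0.579615) → end (x,ẋ)=(0.343891, 0.276911)
phase 3: p=0.8873, T=0.515, ωT=1.479904, cosh=2.310092, sinh=2.082432; start (x,ẋ)=(0.343891, 0.276911) → end (x,ẋ)=(-0.167353, -2.612110)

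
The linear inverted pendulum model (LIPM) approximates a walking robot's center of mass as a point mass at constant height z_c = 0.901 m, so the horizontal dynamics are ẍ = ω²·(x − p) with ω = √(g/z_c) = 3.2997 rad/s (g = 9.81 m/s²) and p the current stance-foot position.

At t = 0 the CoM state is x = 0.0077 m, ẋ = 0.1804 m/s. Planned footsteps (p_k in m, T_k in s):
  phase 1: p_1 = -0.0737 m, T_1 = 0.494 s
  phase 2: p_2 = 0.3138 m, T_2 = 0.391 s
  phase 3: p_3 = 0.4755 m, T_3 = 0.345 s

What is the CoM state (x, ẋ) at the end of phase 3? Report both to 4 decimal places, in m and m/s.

x = 1.9216, ẋ = 5.0539

phase 1: p=-0.0737, T=0.494, ωT=1.630052, cosh=2.650029, sinh=2.454110; start (x,ẋ)=(0.007700, 0.180400) → end (x,ẋ)=(0.276183, 1.137228)
phase 2: p=0.3138, T=0.391, ωT=1.290183, cosh=1.954335, sinh=1.679115; start (x,ẋ)=(0.276183, 1.137228) → end (x,ẋ)=(0.818983, 2.014103)
phase 3: p=0.4755, T=0.345, ωT=1.138397, cosh=1.721045, sinh=1.400713; start (x,ẋ)=(0.818983, 2.014103) → end (x,ẋ)=(1.921631, 5.053920)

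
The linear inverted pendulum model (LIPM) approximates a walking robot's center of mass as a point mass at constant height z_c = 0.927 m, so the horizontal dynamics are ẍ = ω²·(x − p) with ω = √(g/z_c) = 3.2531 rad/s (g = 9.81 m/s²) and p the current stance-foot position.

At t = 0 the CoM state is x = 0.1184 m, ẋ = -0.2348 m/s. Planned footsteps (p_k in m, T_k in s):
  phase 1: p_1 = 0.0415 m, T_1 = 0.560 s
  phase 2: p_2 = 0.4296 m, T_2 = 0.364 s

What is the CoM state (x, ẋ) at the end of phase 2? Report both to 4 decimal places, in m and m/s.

x = -0.2125, ẋ = -1.7265

phase 1: p=0.0415, T=0.560, ωT=1.821736, cosh=3.172163, sinh=3.010419; start (x,ẋ)=(0.118400, -0.234800) → end (x,ẋ)=(0.068155, 0.008273)
phase 2: p=0.4296, T=0.364, ωT=1.184128, cosh=1.786925, sinh=1.480912; start (x,ẋ)=(0.068155, 0.008273) → end (x,ẋ)=(-0.212508, -1.726497)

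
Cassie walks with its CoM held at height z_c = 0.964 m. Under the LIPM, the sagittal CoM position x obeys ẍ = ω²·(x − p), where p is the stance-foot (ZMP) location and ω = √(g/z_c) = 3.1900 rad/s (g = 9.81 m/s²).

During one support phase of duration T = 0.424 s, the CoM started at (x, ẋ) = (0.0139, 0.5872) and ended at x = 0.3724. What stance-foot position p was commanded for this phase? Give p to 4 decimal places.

p = -0.0109

ωT = 3.1900·0.424 = 1.352560; cosh(ωT) = 2.062945, sinh(ωT) = 1.804368
x(T) = p + (x₀−p)·cosh(ωT) + (ẋ₀/ω)·sinh(ωT) ⇒ p·(1 − cosh) = x(T) − x₀·cosh − (ẋ₀/ω)·sinh
numerator   = 0.3724 − (0.0139)·2.062945 − (0.5872/3.1900)·1.804368 = 0.011586
denominator = 1 − 2.062945 = -1.062945
p = 0.011586 / -1.062945 = -0.0109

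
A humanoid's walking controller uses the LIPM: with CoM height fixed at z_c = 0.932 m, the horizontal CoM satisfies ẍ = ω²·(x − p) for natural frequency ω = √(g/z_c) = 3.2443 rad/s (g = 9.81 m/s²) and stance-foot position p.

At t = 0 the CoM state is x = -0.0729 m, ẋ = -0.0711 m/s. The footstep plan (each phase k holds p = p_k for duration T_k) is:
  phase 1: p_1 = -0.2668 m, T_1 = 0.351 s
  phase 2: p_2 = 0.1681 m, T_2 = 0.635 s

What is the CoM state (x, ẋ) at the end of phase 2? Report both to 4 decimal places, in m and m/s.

phase 1: p=-0.2668, T=0.351, ωT=1.138749, cosh=1.721540, sinh=1.401320; start (x,ẋ)=(-0.072900, -0.071100) → end (x,ẋ)=(0.036296, 0.759127)
phase 2: p=0.1681, T=0.635, ωT=2.060131, cosh=3.987216, sinh=3.859778; start (x,ẋ)=(0.036296, 0.759127) → end (x,ẋ)=(0.545711, 1.376317)

x = 0.5457, ẋ = 1.3763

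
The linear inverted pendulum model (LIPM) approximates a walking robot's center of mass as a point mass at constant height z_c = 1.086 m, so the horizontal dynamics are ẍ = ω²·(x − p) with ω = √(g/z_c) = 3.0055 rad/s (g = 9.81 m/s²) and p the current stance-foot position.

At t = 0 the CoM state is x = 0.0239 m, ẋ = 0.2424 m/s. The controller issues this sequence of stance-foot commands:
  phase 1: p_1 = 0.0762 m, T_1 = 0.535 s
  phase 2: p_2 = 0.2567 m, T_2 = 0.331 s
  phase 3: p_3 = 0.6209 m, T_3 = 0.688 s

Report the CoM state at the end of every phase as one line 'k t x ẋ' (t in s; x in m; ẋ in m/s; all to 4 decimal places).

phase 1: p=0.0762, T=0.535, ωT=1.607943, cosh=2.596414, sinh=2.396115; start (x,ẋ)=(0.023900, 0.242400) → end (x,ẋ)=(0.133659, 0.252731)
phase 2: p=0.2567, T=0.331, ωT=0.994821, cosh=1.537014, sinh=1.167225; start (x,ẋ)=(0.133659, 0.252731) → end (x,ẋ)=(0.165736, -0.043187)
phase 3: p=0.6209, T=0.688, ωT=2.067784, cosh=4.016873, sinh=3.890408; start (x,ẋ)=(0.165736, -0.043187) → end (x,ẋ)=(-1.263338, -5.495535)

1 0.5350 0.1337 0.2527
2 0.8660 0.1657 -0.0432
3 1.5540 -1.2633 -5.4955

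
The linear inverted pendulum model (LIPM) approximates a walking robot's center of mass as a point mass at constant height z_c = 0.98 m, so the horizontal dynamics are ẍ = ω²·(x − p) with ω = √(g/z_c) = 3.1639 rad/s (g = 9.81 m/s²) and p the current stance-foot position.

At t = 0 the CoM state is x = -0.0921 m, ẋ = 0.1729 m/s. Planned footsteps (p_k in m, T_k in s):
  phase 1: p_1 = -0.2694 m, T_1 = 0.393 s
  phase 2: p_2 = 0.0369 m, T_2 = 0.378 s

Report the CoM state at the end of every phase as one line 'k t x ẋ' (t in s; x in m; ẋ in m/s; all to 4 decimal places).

phase 1: p=-0.2694, T=0.393, ωT=1.243413, cosh=1.877912, sinh=1.589514; start (x,ẋ)=(-0.092100, 0.172900) → end (x,ẋ)=(0.150417, 1.216344)
phase 2: p=0.0369, T=0.378, ωT=1.195954, cosh=1.804563, sinh=1.502148; start (x,ẋ)=(0.150417, 1.216344) → end (x,ẋ)=(0.819242, 2.734477)

1 0.3930 0.1504 1.2163
2 0.7710 0.8192 2.7345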